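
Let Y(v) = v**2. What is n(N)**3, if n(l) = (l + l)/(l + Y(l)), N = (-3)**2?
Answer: 1/125 ≈ 0.0080000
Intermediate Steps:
N = 9
n(l) = 2*l/(l + l**2) (n(l) = (l + l)/(l + l**2) = (2*l)/(l + l**2) = 2*l/(l + l**2))
n(N)**3 = (2/(1 + 9))**3 = (2/10)**3 = (2*(1/10))**3 = (1/5)**3 = 1/125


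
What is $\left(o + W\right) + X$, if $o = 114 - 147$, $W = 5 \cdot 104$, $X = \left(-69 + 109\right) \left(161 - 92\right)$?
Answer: $3247$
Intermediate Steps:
$X = 2760$ ($X = 40 \cdot 69 = 2760$)
$W = 520$
$o = -33$ ($o = 114 - 147 = -33$)
$\left(o + W\right) + X = \left(-33 + 520\right) + 2760 = 487 + 2760 = 3247$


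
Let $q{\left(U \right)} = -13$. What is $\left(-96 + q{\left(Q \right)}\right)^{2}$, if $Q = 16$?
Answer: $11881$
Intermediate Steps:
$\left(-96 + q{\left(Q \right)}\right)^{2} = \left(-96 - 13\right)^{2} = \left(-109\right)^{2} = 11881$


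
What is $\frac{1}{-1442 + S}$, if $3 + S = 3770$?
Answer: $\frac{1}{2325} \approx 0.00043011$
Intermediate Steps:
$S = 3767$ ($S = -3 + 3770 = 3767$)
$\frac{1}{-1442 + S} = \frac{1}{-1442 + 3767} = \frac{1}{2325}$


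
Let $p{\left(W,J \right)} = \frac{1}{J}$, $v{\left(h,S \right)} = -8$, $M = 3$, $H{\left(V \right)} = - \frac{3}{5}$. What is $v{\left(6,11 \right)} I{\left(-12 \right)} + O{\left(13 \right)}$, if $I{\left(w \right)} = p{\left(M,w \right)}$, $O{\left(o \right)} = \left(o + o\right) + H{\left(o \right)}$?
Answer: $\frac{391}{15} \approx 26.067$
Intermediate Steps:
$H{\left(V \right)} = - \frac{3}{5}$ ($H{\left(V \right)} = \left(-3\right) \frac{1}{5} = - \frac{3}{5}$)
$O{\left(o \right)} = - \frac{3}{5} + 2 o$ ($O{\left(o \right)} = \left(o + o\right) - \frac{3}{5} = 2 o - \frac{3}{5} = - \frac{3}{5} + 2 o$)
$I{\left(w \right)} = \frac{1}{w}$
$v{\left(6,11 \right)} I{\left(-12 \right)} + O{\left(13 \right)} = - \frac{8}{-12} + \left(- \frac{3}{5} + 2 \cdot 13\right) = \left(-8\right) \left(- \frac{1}{12}\right) + \left(- \frac{3}{5} + 26\right) = \frac{2}{3} + \frac{127}{5} = \frac{391}{15}$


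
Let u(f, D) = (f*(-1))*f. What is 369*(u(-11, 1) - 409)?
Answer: -195570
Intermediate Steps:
u(f, D) = -f² (u(f, D) = (-f)*f = -f²)
369*(u(-11, 1) - 409) = 369*(-1*(-11)² - 409) = 369*(-1*121 - 409) = 369*(-121 - 409) = 369*(-530) = -195570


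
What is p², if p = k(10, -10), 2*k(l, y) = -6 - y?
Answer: 4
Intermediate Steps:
k(l, y) = -3 - y/2 (k(l, y) = (-6 - y)/2 = -3 - y/2)
p = 2 (p = -3 - ½*(-10) = -3 + 5 = 2)
p² = 2² = 4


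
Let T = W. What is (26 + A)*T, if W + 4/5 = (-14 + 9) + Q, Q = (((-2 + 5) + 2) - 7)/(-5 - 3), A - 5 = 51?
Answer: -4551/10 ≈ -455.10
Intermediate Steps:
A = 56 (A = 5 + 51 = 56)
Q = 1/4 (Q = ((3 + 2) - 7)/(-8) = (5 - 7)*(-1/8) = -2*(-1/8) = 1/4 ≈ 0.25000)
W = -111/20 (W = -4/5 + ((-14 + 9) + 1/4) = -4/5 + (-5 + 1/4) = -4/5 - 19/4 = -111/20 ≈ -5.5500)
T = -111/20 ≈ -5.5500
(26 + A)*T = (26 + 56)*(-111/20) = 82*(-111/20) = -4551/10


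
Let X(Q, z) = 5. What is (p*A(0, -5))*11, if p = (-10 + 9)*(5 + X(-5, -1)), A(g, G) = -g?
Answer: 0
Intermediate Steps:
p = -10 (p = (-10 + 9)*(5 + 5) = -1*10 = -10)
(p*A(0, -5))*11 = -(-10)*0*11 = -10*0*11 = 0*11 = 0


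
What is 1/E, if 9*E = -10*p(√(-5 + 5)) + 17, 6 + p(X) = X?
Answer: 9/77 ≈ 0.11688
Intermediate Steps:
p(X) = -6 + X
E = 77/9 (E = (-10*(-6 + √(-5 + 5)) + 17)/9 = (-10*(-6 + √0) + 17)/9 = (-10*(-6 + 0) + 17)/9 = (-10*(-6) + 17)/9 = (60 + 17)/9 = (⅑)*77 = 77/9 ≈ 8.5556)
1/E = 1/(77/9) = 9/77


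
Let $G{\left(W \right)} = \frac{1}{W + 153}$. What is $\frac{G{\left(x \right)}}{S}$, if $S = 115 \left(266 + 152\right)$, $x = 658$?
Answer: $\frac{1}{38984770} \approx 2.5651 \cdot 10^{-8}$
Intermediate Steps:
$G{\left(W \right)} = \frac{1}{153 + W}$
$S = 48070$ ($S = 115 \cdot 418 = 48070$)
$\frac{G{\left(x \right)}}{S} = \frac{1}{\left(153 + 658\right) 48070} = \frac{1}{811} \cdot \frac{1}{48070} = \frac{1}{38984770}$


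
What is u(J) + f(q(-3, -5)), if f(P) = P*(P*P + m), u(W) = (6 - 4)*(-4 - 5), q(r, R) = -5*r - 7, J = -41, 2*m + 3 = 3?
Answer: 494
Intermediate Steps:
m = 0 (m = -3/2 + (½)*3 = -3/2 + 3/2 = 0)
q(r, R) = -7 - 5*r
u(W) = -18 (u(W) = 2*(-9) = -18)
f(P) = P³ (f(P) = P*(P*P + 0) = P*(P² + 0) = P*P² = P³)
u(J) + f(q(-3, -5)) = -18 + (-7 - 5*(-3))³ = -18 + (-7 + 15)³ = -18 + 8³ = -18 + 512 = 494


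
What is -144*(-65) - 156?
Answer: 9204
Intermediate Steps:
-144*(-65) - 156 = 9360 - 156 = 9204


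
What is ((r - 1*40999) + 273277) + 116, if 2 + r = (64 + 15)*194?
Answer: 247718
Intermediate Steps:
r = 15324 (r = -2 + (64 + 15)*194 = -2 + 79*194 = -2 + 15326 = 15324)
((r - 1*40999) + 273277) + 116 = ((15324 - 1*40999) + 273277) + 116 = ((15324 - 40999) + 273277) + 116 = (-25675 + 273277) + 116 = 247602 + 116 = 247718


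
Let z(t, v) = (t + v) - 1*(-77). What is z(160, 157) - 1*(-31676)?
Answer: 32070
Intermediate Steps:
z(t, v) = 77 + t + v (z(t, v) = (t + v) + 77 = 77 + t + v)
z(160, 157) - 1*(-31676) = (77 + 160 + 157) - 1*(-31676) = 394 + 31676 = 32070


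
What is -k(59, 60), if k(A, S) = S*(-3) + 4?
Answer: 176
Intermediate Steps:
k(A, S) = 4 - 3*S (k(A, S) = -3*S + 4 = 4 - 3*S)
-k(59, 60) = -(4 - 3*60) = -(4 - 180) = -1*(-176) = 176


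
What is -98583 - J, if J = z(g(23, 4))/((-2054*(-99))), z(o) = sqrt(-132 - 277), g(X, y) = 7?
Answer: -98583 - I*sqrt(409)/203346 ≈ -98583.0 - 9.9455e-5*I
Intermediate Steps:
z(o) = I*sqrt(409) (z(o) = sqrt(-409) = I*sqrt(409))
J = I*sqrt(409)/203346 (J = (I*sqrt(409))/((-2054*(-99))) = (I*sqrt(409))/203346 = (I*sqrt(409))*(1/203346) = I*sqrt(409)/203346 ≈ 9.9455e-5*I)
-98583 - J = -98583 - I*sqrt(409)/203346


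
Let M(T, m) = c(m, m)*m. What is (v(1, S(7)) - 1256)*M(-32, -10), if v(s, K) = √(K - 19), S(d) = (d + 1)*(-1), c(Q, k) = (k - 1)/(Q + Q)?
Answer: 6908 - 33*I*√3/2 ≈ 6908.0 - 28.579*I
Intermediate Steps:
c(Q, k) = (-1 + k)/(2*Q) (c(Q, k) = (-1 + k)/((2*Q)) = (-1 + k)*(1/(2*Q)) = (-1 + k)/(2*Q))
S(d) = -1 - d (S(d) = (1 + d)*(-1) = -1 - d)
M(T, m) = -½ + m/2 (M(T, m) = ((-1 + m)/(2*m))*m = -½ + m/2)
v(s, K) = √(-19 + K)
(v(1, S(7)) - 1256)*M(-32, -10) = (√(-19 + (-1 - 1*7)) - 1256)*(-½ + (½)*(-10)) = (√(-19 + (-1 - 7)) - 1256)*(-½ - 5) = (√(-19 - 8) - 1256)*(-11/2) = (√(-27) - 1256)*(-11/2) = (3*I*√3 - 1256)*(-11/2) = (-1256 + 3*I*√3)*(-11/2) = 6908 - 33*I*√3/2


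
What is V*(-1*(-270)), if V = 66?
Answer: 17820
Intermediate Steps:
V*(-1*(-270)) = 66*(-1*(-270)) = 66*270 = 17820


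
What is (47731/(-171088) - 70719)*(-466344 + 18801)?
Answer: 5414921217802629/171088 ≈ 3.1650e+10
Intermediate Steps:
(47731/(-171088) - 70719)*(-466344 + 18801) = (47731*(-1/171088) - 70719)*(-447543) = (-47731/171088 - 70719)*(-447543) = -12099220003/171088*(-447543) = 5414921217802629/171088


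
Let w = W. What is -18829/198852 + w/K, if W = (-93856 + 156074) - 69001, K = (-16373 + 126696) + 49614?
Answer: -4360266889/31803792324 ≈ -0.13710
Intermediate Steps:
K = 159937 (K = 110323 + 49614 = 159937)
W = -6783 (W = 62218 - 69001 = -6783)
w = -6783
-18829/198852 + w/K = -18829/198852 - 6783/159937 = -4360266889/31803792324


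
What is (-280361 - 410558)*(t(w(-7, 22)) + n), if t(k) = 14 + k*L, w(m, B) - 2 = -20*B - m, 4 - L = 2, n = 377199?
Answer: -260028056569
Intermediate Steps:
L = 2 (L = 4 - 1*2 = 4 - 2 = 2)
w(m, B) = 2 - m - 20*B (w(m, B) = 2 + (-20*B - m) = 2 + (-m - 20*B) = 2 - m - 20*B)
t(k) = 14 + 2*k (t(k) = 14 + k*2 = 14 + 2*k)
(-280361 - 410558)*(t(w(-7, 22)) + n) = (-280361 - 410558)*((14 + 2*(2 - 1*(-7) - 20*22)) + 377199) = -690919*((14 + 2*(2 + 7 - 440)) + 377199) = -690919*((14 + 2*(-431)) + 377199) = -690919*((14 - 862) + 377199) = -690919*(-848 + 377199) = -690919*376351 = -260028056569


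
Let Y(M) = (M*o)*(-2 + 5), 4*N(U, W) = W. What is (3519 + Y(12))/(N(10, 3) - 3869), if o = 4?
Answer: -14652/15473 ≈ -0.94694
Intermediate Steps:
N(U, W) = W/4
Y(M) = 12*M (Y(M) = (M*4)*(-2 + 5) = (4*M)*3 = 12*M)
(3519 + Y(12))/(N(10, 3) - 3869) = (3519 + 12*12)/((¼)*3 - 3869) = (3519 + 144)/(¾ - 3869) = 3663/(-15473/4) = 3663*(-4/15473) = -14652/15473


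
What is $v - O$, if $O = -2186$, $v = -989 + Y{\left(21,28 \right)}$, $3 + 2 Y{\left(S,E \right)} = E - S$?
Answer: $1199$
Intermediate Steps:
$Y{\left(S,E \right)} = - \frac{3}{2} + \frac{E}{2} - \frac{S}{2}$ ($Y{\left(S,E \right)} = - \frac{3}{2} + \frac{E - S}{2} = - \frac{3}{2} + \left(\frac{E}{2} - \frac{S}{2}\right) = - \frac{3}{2} + \frac{E}{2} - \frac{S}{2}$)
$v = -987$ ($v = -989 - -2 = -989 + 2 = -987$)
$v - O = -987 - -2186 = -987 + 2186 = 1199$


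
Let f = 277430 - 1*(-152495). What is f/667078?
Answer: 429925/667078 ≈ 0.64449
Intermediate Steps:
f = 429925 (f = 277430 + 152495 = 429925)
f/667078 = 429925/667078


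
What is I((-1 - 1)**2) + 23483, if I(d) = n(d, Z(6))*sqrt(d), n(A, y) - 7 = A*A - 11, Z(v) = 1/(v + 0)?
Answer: 23507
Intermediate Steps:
Z(v) = 1/v
n(A, y) = -4 + A**2 (n(A, y) = 7 + (A*A - 11) = 7 + (A**2 - 11) = 7 + (-11 + A**2) = -4 + A**2)
I(d) = sqrt(d)*(-4 + d**2) (I(d) = (-4 + d**2)*sqrt(d) = sqrt(d)*(-4 + d**2))
I((-1 - 1)**2) + 23483 = sqrt((-1 - 1)**2)*(-4 + ((-1 - 1)**2)**2) + 23483 = sqrt((-2)**2)*(-4 + ((-2)**2)**2) + 23483 = sqrt(4)*(-4 + 4**2) + 23483 = 2*(-4 + 16) + 23483 = 2*12 + 23483 = 24 + 23483 = 23507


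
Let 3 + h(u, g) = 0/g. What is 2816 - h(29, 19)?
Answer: 2819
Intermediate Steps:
h(u, g) = -3 (h(u, g) = -3 + 0/g = -3 + 0 = -3)
2816 - h(29, 19) = 2816 - 1*(-3) = 2816 + 3 = 2819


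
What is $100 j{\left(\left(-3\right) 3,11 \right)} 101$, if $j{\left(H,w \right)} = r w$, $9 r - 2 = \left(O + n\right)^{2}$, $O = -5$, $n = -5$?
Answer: $\frac{3777400}{3} \approx 1.2591 \cdot 10^{6}$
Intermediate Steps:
$r = \frac{34}{3}$ ($r = \frac{2}{9} + \frac{\left(-5 - 5\right)^{2}}{9} = \frac{2}{9} + \frac{\left(-10\right)^{2}}{9} = \frac{2}{9} + \frac{1}{9} \cdot 100 = \frac{2}{9} + \frac{100}{9} = \frac{34}{3} \approx 11.333$)
$j{\left(H,w \right)} = \frac{34 w}{3}$
$100 j{\left(\left(-3\right) 3,11 \right)} 101 = 100 \cdot \frac{34}{3} \cdot 11 \cdot 101 = 100 \cdot \frac{374}{3} \cdot 101 = \frac{37400}{3} \cdot 101 = \frac{3777400}{3}$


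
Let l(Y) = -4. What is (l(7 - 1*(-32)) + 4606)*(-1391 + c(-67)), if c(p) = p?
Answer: -6709716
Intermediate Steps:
(l(7 - 1*(-32)) + 4606)*(-1391 + c(-67)) = (-4 + 4606)*(-1391 - 67) = 4602*(-1458) = -6709716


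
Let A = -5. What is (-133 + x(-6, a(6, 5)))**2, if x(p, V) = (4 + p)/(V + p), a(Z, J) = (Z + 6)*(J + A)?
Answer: 158404/9 ≈ 17600.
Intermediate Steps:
a(Z, J) = (-5 + J)*(6 + Z) (a(Z, J) = (Z + 6)*(J - 5) = (6 + Z)*(-5 + J) = (-5 + J)*(6 + Z))
x(p, V) = (4 + p)/(V + p)
(-133 + x(-6, a(6, 5)))**2 = (-133 + (4 - 6)/((-30 - 5*6 + 6*5 + 5*6) - 6))**2 = (-133 - 2/((-30 - 30 + 30 + 30) - 6))**2 = (-133 - 2/(0 - 6))**2 = (-133 - 2/(-6))**2 = (-133 - 1/6*(-2))**2 = (-133 + 1/3)**2 = (-398/3)**2 = 158404/9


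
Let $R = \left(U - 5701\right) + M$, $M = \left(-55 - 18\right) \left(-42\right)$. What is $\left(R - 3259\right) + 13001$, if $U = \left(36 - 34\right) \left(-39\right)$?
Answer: $7029$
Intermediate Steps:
$U = -78$ ($U = 2 \left(-39\right) = -78$)
$M = 3066$ ($M = \left(-73\right) \left(-42\right) = 3066$)
$R = -2713$ ($R = \left(-78 - 5701\right) + 3066 = -5779 + 3066 = -2713$)
$\left(R - 3259\right) + 13001 = \left(-2713 - 3259\right) + 13001 = -5972 + 13001 = 7029$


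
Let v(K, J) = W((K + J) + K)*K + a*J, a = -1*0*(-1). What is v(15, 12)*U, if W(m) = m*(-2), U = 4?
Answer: -5040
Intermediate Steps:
W(m) = -2*m
a = 0 (a = 0*(-1) = 0)
v(K, J) = K*(-4*K - 2*J) (v(K, J) = (-2*((K + J) + K))*K + 0*J = (-2*((J + K) + K))*K + 0 = (-2*(J + 2*K))*K + 0 = (-4*K - 2*J)*K + 0 = K*(-4*K - 2*J) + 0 = K*(-4*K - 2*J))
v(15, 12)*U = (2*15*(-1*12 - 2*15))*4 = (2*15*(-12 - 30))*4 = (2*15*(-42))*4 = -1260*4 = -5040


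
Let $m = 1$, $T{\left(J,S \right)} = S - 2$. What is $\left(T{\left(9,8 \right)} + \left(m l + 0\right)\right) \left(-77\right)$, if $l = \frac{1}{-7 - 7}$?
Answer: $- \frac{913}{2} \approx -456.5$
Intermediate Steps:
$T{\left(J,S \right)} = -2 + S$
$l = - \frac{1}{14}$ ($l = \frac{1}{-14} = - \frac{1}{14} \approx -0.071429$)
$\left(T{\left(9,8 \right)} + \left(m l + 0\right)\right) \left(-77\right) = \left(\left(-2 + 8\right) + \left(1 \left(- \frac{1}{14}\right) + 0\right)\right) \left(-77\right) = \left(6 + \left(- \frac{1}{14} + 0\right)\right) \left(-77\right) = \left(6 - \frac{1}{14}\right) \left(-77\right) = \frac{83}{14} \left(-77\right) = - \frac{913}{2}$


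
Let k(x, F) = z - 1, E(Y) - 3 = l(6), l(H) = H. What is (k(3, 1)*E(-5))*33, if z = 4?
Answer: 891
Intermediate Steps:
E(Y) = 9 (E(Y) = 3 + 6 = 9)
k(x, F) = 3 (k(x, F) = 4 - 1 = 3)
(k(3, 1)*E(-5))*33 = (3*9)*33 = 27*33 = 891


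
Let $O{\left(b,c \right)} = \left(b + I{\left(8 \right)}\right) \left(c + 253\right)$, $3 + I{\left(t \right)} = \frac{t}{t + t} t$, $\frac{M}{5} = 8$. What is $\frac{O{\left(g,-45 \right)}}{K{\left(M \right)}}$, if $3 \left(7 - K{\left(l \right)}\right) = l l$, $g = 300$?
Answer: $- \frac{187824}{1579} \approx -118.95$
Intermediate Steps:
$M = 40$ ($M = 5 \cdot 8 = 40$)
$I{\left(t \right)} = -3 + \frac{t}{2}$ ($I{\left(t \right)} = -3 + \frac{t}{t + t} t = -3 + \frac{t}{2 t} t = -3 + t \frac{1}{2 t} t = -3 + \frac{t}{2}$)
$O{\left(b,c \right)} = \left(1 + b\right) \left(253 + c\right)$ ($O{\left(b,c \right)} = \left(b + \left(-3 + \frac{1}{2} \cdot 8\right)\right) \left(c + 253\right) = \left(b + \left(-3 + 4\right)\right) \left(253 + c\right) = \left(b + 1\right) \left(253 + c\right) = \left(1 + b\right) \left(253 + c\right)$)
$K{\left(l \right)} = 7 - \frac{l^{2}}{3}$ ($K{\left(l \right)} = 7 - \frac{l l}{3} = 7 - \frac{l^{2}}{3}$)
$\frac{O{\left(g,-45 \right)}}{K{\left(M \right)}} = \frac{253 - 45 + 253 \cdot 300 + 300 \left(-45\right)}{7 - \frac{40^{2}}{3}} = \frac{253 - 45 + 75900 - 13500}{7 - \frac{1600}{3}} = \frac{62608}{7 - \frac{1600}{3}} = \frac{62608}{- \frac{1579}{3}} = 62608 \left(- \frac{3}{1579}\right) = - \frac{187824}{1579}$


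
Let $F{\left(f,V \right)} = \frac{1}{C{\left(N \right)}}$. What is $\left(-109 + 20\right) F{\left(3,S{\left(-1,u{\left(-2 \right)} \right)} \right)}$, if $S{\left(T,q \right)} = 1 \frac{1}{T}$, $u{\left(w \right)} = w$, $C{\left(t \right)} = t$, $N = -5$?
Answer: $\frac{89}{5} \approx 17.8$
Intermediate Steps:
$S{\left(T,q \right)} = \frac{1}{T}$
$F{\left(f,V \right)} = - \frac{1}{5}$ ($F{\left(f,V \right)} = \frac{1}{-5} = - \frac{1}{5}$)
$\left(-109 + 20\right) F{\left(3,S{\left(-1,u{\left(-2 \right)} \right)} \right)} = \left(-109 + 20\right) \left(- \frac{1}{5}\right) = \left(-89\right) \left(- \frac{1}{5}\right) = \frac{89}{5}$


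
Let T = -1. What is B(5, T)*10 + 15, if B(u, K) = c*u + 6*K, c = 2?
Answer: 55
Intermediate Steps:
B(u, K) = 2*u + 6*K
B(5, T)*10 + 15 = (2*5 + 6*(-1))*10 + 15 = (10 - 6)*10 + 15 = 4*10 + 15 = 40 + 15 = 55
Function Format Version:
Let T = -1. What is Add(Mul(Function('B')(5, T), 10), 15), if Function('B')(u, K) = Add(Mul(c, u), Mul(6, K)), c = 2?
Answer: 55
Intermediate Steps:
Function('B')(u, K) = Add(Mul(2, u), Mul(6, K))
Add(Mul(Function('B')(5, T), 10), 15) = Add(Mul(Add(Mul(2, 5), Mul(6, -1)), 10), 15) = Add(Mul(Add(10, -6), 10), 15) = Add(Mul(4, 10), 15) = Add(40, 15) = 55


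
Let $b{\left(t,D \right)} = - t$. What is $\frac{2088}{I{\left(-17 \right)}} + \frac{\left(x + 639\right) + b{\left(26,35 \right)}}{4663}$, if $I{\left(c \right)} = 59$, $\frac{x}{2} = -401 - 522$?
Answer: $\frac{9663597}{275117} \approx 35.125$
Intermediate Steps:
$x = -1846$ ($x = 2 \left(-401 - 522\right) = 2 \left(-923\right) = -1846$)
$\frac{2088}{I{\left(-17 \right)}} + \frac{\left(x + 639\right) + b{\left(26,35 \right)}}{4663} = \frac{2088}{59} + \frac{\left(-1846 + 639\right) - 26}{4663} = 2088 \cdot \frac{1}{59} + \left(-1207 - 26\right) \frac{1}{4663} = \frac{2088}{59} - \frac{1233}{4663} = \frac{9663597}{275117}$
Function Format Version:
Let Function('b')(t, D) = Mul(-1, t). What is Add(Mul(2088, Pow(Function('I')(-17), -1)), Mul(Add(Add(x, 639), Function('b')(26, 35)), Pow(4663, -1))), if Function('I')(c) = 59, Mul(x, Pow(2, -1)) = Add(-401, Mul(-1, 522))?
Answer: Rational(9663597, 275117) ≈ 35.125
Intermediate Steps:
x = -1846 (x = Mul(2, Add(-401, Mul(-1, 522))) = Mul(2, Add(-401, -522)) = Mul(2, -923) = -1846)
Add(Mul(2088, Pow(Function('I')(-17), -1)), Mul(Add(Add(x, 639), Function('b')(26, 35)), Pow(4663, -1))) = Add(Mul(2088, Pow(59, -1)), Mul(Add(Add(-1846, 639), Mul(-1, 26)), Pow(4663, -1))) = Add(Mul(2088, Rational(1, 59)), Mul(Add(-1207, -26), Rational(1, 4663))) = Add(Rational(2088, 59), Mul(-1233, Rational(1, 4663))) = Add(Rational(2088, 59), Rational(-1233, 4663)) = Rational(9663597, 275117)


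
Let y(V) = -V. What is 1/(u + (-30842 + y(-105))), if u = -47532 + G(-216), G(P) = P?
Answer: -1/78485 ≈ -1.2741e-5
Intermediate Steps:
u = -47748 (u = -47532 - 216 = -47748)
1/(u + (-30842 + y(-105))) = 1/(-47748 + (-30842 - 1*(-105))) = 1/(-47748 + (-30842 + 105)) = 1/(-47748 - 30737) = 1/(-78485) = -1/78485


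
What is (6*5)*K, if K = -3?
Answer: -90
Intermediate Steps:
(6*5)*K = (6*5)*(-3) = 30*(-3) = -90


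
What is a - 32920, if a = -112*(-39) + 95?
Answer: -28457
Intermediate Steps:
a = 4463 (a = 4368 + 95 = 4463)
a - 32920 = 4463 - 32920 = -28457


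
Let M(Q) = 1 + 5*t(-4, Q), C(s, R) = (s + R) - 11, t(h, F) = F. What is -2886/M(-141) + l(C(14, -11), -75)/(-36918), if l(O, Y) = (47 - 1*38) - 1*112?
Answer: 26654465/6497568 ≈ 4.1022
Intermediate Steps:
C(s, R) = -11 + R + s (C(s, R) = (R + s) - 11 = -11 + R + s)
l(O, Y) = -103 (l(O, Y) = (47 - 38) - 112 = 9 - 112 = -103)
M(Q) = 1 + 5*Q
-2886/M(-141) + l(C(14, -11), -75)/(-36918) = -2886/(1 + 5*(-141)) - 103/(-36918) = -2886/(1 - 705) - 103*(-1/36918) = -2886/(-704) + 103/36918 = -2886*(-1/704) + 103/36918 = 1443/352 + 103/36918 = 26654465/6497568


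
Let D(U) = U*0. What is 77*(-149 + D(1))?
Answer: -11473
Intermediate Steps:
D(U) = 0
77*(-149 + D(1)) = 77*(-149 + 0) = 77*(-149) = -11473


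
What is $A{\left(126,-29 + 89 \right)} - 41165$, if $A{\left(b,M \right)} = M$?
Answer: $-41105$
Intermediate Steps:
$A{\left(126,-29 + 89 \right)} - 41165 = \left(-29 + 89\right) - 41165 = 60 - 41165 = -41105$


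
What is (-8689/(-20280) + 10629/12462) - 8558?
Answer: -360422337407/42121560 ≈ -8556.7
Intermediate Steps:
(-8689/(-20280) + 10629/12462) - 8558 = (-8689*(-1/20280) + 10629*(1/12462)) - 8558 = (8689/20280 + 3543/4154) - 8558 = 53973073/42121560 - 8558 = -360422337407/42121560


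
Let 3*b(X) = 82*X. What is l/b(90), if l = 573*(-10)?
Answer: -191/82 ≈ -2.3293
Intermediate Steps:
b(X) = 82*X/3 (b(X) = (82*X)/3 = 82*X/3)
l = -5730
l/b(90) = -5730/((82/3)*90) = -5730/2460 = -5730*1/2460 = -191/82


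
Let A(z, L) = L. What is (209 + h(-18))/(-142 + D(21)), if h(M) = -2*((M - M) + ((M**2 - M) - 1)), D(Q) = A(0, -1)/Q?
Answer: 9933/2983 ≈ 3.3299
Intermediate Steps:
D(Q) = -1/Q
h(M) = 2 - 2*M**2 + 2*M (h(M) = -2*(0 + (-1 + M**2 - M)) = -2*(-1 + M**2 - M) = 2 - 2*M**2 + 2*M)
(209 + h(-18))/(-142 + D(21)) = (209 + (2 - 2*(-18)**2 + 2*(-18)))/(-142 - 1/21) = (209 + (2 - 2*324 - 36))/(-142 - 1*1/21) = (209 + (2 - 648 - 36))/(-142 - 1/21) = (209 - 682)/(-2983/21) = -473*(-21/2983) = 9933/2983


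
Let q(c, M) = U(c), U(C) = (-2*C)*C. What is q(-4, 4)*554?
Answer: -17728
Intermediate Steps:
U(C) = -2*C**2
q(c, M) = -2*c**2
q(-4, 4)*554 = -2*(-4)**2*554 = -2*16*554 = -32*554 = -17728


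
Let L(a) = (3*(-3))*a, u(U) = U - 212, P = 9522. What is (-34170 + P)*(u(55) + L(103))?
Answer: 26718432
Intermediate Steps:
u(U) = -212 + U
L(a) = -9*a
(-34170 + P)*(u(55) + L(103)) = (-34170 + 9522)*((-212 + 55) - 9*103) = -24648*(-157 - 927) = -24648*(-1084) = 26718432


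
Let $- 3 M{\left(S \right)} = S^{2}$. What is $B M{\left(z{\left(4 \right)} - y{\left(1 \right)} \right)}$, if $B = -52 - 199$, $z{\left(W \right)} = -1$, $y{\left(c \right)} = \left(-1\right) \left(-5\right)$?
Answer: $3012$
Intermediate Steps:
$y{\left(c \right)} = 5$
$B = -251$
$M{\left(S \right)} = - \frac{S^{2}}{3}$
$B M{\left(z{\left(4 \right)} - y{\left(1 \right)} \right)} = - 251 \left(- \frac{\left(-1 - 5\right)^{2}}{3}\right) = - 251 \left(- \frac{\left(-6\right)^{2}}{3}\right) = - 251 \left(\left(- \frac{1}{3}\right) 36\right) = \left(-251\right) \left(-12\right) = 3012$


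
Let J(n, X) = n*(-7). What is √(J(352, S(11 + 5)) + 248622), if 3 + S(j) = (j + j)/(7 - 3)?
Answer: √246158 ≈ 496.14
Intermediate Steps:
S(j) = -3 + j/2 (S(j) = -3 + (j + j)/(7 - 3) = -3 + (2*j)/4 = -3 + (2*j)*(¼) = -3 + j/2)
J(n, X) = -7*n
√(J(352, S(11 + 5)) + 248622) = √(-7*352 + 248622) = √(-2464 + 248622) = √246158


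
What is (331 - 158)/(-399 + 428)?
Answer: 173/29 ≈ 5.9655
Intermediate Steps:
(331 - 158)/(-399 + 428) = 173/29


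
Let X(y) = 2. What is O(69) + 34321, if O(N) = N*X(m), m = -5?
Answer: 34459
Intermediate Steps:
O(N) = 2*N (O(N) = N*2 = 2*N)
O(69) + 34321 = 2*69 + 34321 = 138 + 34321 = 34459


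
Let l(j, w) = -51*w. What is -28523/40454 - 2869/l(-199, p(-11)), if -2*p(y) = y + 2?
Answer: 219032995/18568386 ≈ 11.796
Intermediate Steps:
p(y) = -1 - y/2 (p(y) = -(y + 2)/2 = -(2 + y)/2 = -1 - y/2)
-28523/40454 - 2869/l(-199, p(-11)) = -28523/40454 - 2869*(-1/(51*(-1 - ½*(-11)))) = -28523*1/40454 - 2869*(-1/(51*(-1 + 11/2))) = -28523/40454 - 2869/((-51*9/2)) = -28523/40454 - 2869/(-459/2) = -28523/40454 - 2869*(-2/459) = -28523/40454 + 5738/459 = 219032995/18568386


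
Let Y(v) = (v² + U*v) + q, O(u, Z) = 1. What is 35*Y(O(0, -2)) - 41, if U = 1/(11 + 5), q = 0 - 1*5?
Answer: -2861/16 ≈ -178.81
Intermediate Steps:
q = -5 (q = 0 - 5 = -5)
U = 1/16 ≈ 0.062500
Y(v) = -5 + v² + v/16 (Y(v) = (v² + v/16) - 5 = -5 + v² + v/16)
35*Y(O(0, -2)) - 41 = 35*(-5 + 1² + (1/16)*1) - 41 = 35*(-5 + 1 + 1/16) - 41 = 35*(-63/16) - 41 = -2205/16 - 41 = -2861/16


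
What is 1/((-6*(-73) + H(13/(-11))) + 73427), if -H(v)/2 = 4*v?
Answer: 11/812619 ≈ 1.3536e-5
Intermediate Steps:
H(v) = -8*v
1/((-6*(-73) + H(13/(-11))) + 73427) = 1/((-6*(-73) - 104/(-11)) + 73427) = 1/((438 - 104*(-1)/11) + 73427) = 1/((438 - 8*(-13/11)) + 73427) = 1/((438 + 104/11) + 73427) = 1/(4922/11 + 73427) = 1/(812619/11) = 11/812619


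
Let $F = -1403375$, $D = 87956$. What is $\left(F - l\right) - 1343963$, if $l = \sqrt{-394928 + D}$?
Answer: $-2747338 - 6 i \sqrt{8527} \approx -2.7473 \cdot 10^{6} - 554.05 i$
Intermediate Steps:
$l = 6 i \sqrt{8527}$ ($l = \sqrt{-394928 + 87956} = \sqrt{-306972} = 6 i \sqrt{8527} \approx 554.05 i$)
$\left(F - l\right) - 1343963 = \left(-1403375 - 6 i \sqrt{8527}\right) - 1343963 = -2747338 - 6 i \sqrt{8527}$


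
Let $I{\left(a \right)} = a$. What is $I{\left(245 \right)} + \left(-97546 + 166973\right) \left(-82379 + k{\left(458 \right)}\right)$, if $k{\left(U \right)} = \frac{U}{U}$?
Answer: $-5719257161$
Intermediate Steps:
$k{\left(U \right)} = 1$
$I{\left(245 \right)} + \left(-97546 + 166973\right) \left(-82379 + k{\left(458 \right)}\right) = 245 + \left(-97546 + 166973\right) \left(-82379 + 1\right) = 245 + 69427 \left(-82378\right) = 245 - 5719257406 = -5719257161$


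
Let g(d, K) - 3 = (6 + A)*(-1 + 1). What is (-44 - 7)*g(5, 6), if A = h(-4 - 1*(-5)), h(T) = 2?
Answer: -153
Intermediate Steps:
A = 2
g(d, K) = 3 (g(d, K) = 3 + (6 + 2)*(-1 + 1) = 3 + 8*0 = 3 + 0 = 3)
(-44 - 7)*g(5, 6) = (-44 - 7)*3 = -51*3 = -153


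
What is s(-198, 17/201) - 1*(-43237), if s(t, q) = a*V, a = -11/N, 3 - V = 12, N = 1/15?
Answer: 44722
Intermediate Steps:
N = 1/15 ≈ 0.066667
V = -9 (V = 3 - 1*12 = 3 - 12 = -9)
a = -165 (a = -11/1/15 = -11*15 = -165)
s(t, q) = 1485 (s(t, q) = -165*(-9) = 1485)
s(-198, 17/201) - 1*(-43237) = 1485 - 1*(-43237) = 1485 + 43237 = 44722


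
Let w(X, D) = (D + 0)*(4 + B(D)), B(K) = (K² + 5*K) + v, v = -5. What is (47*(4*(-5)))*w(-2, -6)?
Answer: 28200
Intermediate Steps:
B(K) = -5 + K² + 5*K (B(K) = (K² + 5*K) - 5 = -5 + K² + 5*K)
w(X, D) = D*(-1 + D² + 5*D) (w(X, D) = (D + 0)*(4 + (-5 + D² + 5*D)) = D*(-1 + D² + 5*D))
(47*(4*(-5)))*w(-2, -6) = (47*(4*(-5)))*(-6*(-1 + (-6)² + 5*(-6))) = (47*(-20))*(-6*(-1 + 36 - 30)) = -(-5640)*5 = -940*(-30) = 28200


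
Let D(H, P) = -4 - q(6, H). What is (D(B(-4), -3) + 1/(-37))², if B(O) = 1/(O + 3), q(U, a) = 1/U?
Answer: 866761/49284 ≈ 17.587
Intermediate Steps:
B(O) = 1/(3 + O)
D(H, P) = -25/6 (D(H, P) = -4 - 1/6 = -4 - 1*⅙ = -4 - ⅙ = -25/6)
(D(B(-4), -3) + 1/(-37))² = (-25/6 + 1/(-37))² = (-25/6 - 1/37)² = (-931/222)² = 866761/49284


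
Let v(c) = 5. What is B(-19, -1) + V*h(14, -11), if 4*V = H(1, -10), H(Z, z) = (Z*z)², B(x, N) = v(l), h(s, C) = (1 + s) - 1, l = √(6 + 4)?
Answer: 355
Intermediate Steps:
l = √10 ≈ 3.1623
h(s, C) = s
B(x, N) = 5
H(Z, z) = Z²*z²
V = 25 (V = (1²*(-10)²)/4 = (1*100)/4 = (¼)*100 = 25)
B(-19, -1) + V*h(14, -11) = 5 + 25*14 = 5 + 350 = 355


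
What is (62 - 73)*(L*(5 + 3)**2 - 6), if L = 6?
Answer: -4158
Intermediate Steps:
(62 - 73)*(L*(5 + 3)**2 - 6) = (62 - 73)*(6*(5 + 3)**2 - 6) = -11*(6*8**2 - 6) = -11*(6*64 - 6) = -11*(384 - 6) = -11*378 = -4158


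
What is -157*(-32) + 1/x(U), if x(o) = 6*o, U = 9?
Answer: 271297/54 ≈ 5024.0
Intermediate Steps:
-157*(-32) + 1/x(U) = -157*(-32) + 1/(6*9) = 5024 + 1/54 = 271297/54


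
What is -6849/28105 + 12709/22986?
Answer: 199755331/646021530 ≈ 0.30921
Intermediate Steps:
-6849/28105 + 12709/22986 = 199755331/646021530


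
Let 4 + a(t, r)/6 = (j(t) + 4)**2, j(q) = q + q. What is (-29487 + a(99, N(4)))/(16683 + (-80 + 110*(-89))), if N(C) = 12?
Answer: 71771/2271 ≈ 31.603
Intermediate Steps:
j(q) = 2*q
a(t, r) = -24 + 6*(4 + 2*t)**2 (a(t, r) = -24 + 6*(2*t + 4)**2 = -24 + 6*(4 + 2*t)**2)
(-29487 + a(99, N(4)))/(16683 + (-80 + 110*(-89))) = (-29487 + (-24 + 24*(2 + 99)**2))/(16683 + (-80 + 110*(-89))) = (-29487 + (-24 + 24*101**2))/(16683 + (-80 - 9790)) = (-29487 + (-24 + 24*10201))/(16683 - 9870) = (-29487 + (-24 + 244824))/6813 = (-29487 + 244800)*(1/6813) = 215313*(1/6813) = 71771/2271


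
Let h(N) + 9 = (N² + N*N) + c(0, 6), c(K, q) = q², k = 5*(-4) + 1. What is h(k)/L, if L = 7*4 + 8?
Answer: 749/36 ≈ 20.806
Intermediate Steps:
k = -19 (k = -20 + 1 = -19)
h(N) = 27 + 2*N² (h(N) = -9 + ((N² + N*N) + 6²) = -9 + ((N² + N²) + 36) = -9 + (2*N² + 36) = -9 + (36 + 2*N²) = 27 + 2*N²)
L = 36 (L = 28 + 8 = 36)
h(k)/L = (27 + 2*(-19)²)/36 = (27 + 2*361)*(1/36) = (27 + 722)*(1/36) = 749*(1/36) = 749/36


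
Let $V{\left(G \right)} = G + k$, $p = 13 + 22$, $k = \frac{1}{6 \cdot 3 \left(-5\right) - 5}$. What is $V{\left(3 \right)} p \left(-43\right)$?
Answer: $- \frac{85484}{19} \approx -4499.2$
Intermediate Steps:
$k = - \frac{1}{95}$ ($k = \frac{1}{18 \left(-5\right) - 5} = \frac{1}{-90 - 5} = \frac{1}{-95} = - \frac{1}{95} \approx -0.010526$)
$p = 35$
$V{\left(G \right)} = - \frac{1}{95} + G$ ($V{\left(G \right)} = G - \frac{1}{95} = - \frac{1}{95} + G$)
$V{\left(3 \right)} p \left(-43\right) = \left(- \frac{1}{95} + 3\right) 35 \left(-43\right) = \frac{284}{95} \cdot 35 \left(-43\right) = \frac{1988}{19} \left(-43\right) = - \frac{85484}{19}$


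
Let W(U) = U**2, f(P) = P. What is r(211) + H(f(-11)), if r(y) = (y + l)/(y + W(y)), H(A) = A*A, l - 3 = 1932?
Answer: 2707359/22366 ≈ 121.05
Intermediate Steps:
l = 1935 (l = 3 + 1932 = 1935)
H(A) = A**2
r(y) = (1935 + y)/(y + y**2) (r(y) = (y + 1935)/(y + y**2) = (1935 + y)/(y + y**2))
r(211) + H(f(-11)) = (1935 + 211)/(211*(1 + 211)) + (-11)**2 = (1/211)*2146/212 + 121 = (1/211)*(1/212)*2146 + 121 = 1073/22366 + 121 = 2707359/22366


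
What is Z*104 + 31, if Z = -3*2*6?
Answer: -3713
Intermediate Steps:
Z = -36 (Z = -6*6 = -36)
Z*104 + 31 = -36*104 + 31 = -3744 + 31 = -3713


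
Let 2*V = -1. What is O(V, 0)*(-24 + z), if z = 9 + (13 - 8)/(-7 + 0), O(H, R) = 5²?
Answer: -2750/7 ≈ -392.86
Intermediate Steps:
V = -½ (V = (½)*(-1) = -½ ≈ -0.50000)
O(H, R) = 25
z = 58/7 (z = 9 + 5/(-7) = 9 + 5*(-⅐) = 9 - 5/7 = 58/7 ≈ 8.2857)
O(V, 0)*(-24 + z) = 25*(-24 + 58/7) = 25*(-110/7) = -2750/7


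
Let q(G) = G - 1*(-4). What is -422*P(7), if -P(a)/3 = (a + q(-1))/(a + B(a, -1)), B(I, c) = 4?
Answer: 12660/11 ≈ 1150.9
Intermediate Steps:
q(G) = 4 + G (q(G) = G + 4 = 4 + G)
P(a) = -3*(3 + a)/(4 + a) (P(a) = -3*(a + (4 - 1))/(a + 4) = -3*(a + 3)/(4 + a) = -3*(3 + a)/(4 + a))
-422*P(7) = -1266*(-3 - 1*7)/(4 + 7) = -1266*(-3 - 7)/11 = -1266*(-10)/11 = -422*(-30/11) = 12660/11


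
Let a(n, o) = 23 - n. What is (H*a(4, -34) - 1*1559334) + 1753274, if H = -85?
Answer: 192325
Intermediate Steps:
(H*a(4, -34) - 1*1559334) + 1753274 = (-85*(23 - 1*4) - 1*1559334) + 1753274 = (-85*(23 - 4) - 1559334) + 1753274 = (-85*19 - 1559334) + 1753274 = (-1615 - 1559334) + 1753274 = -1560949 + 1753274 = 192325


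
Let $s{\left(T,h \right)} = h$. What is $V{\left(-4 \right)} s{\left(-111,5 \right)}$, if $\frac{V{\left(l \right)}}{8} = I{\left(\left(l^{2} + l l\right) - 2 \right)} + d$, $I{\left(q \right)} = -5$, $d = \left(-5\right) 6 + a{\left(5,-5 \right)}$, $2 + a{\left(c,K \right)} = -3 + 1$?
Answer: $-1560$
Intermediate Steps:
$a{\left(c,K \right)} = -4$ ($a{\left(c,K \right)} = -2 + \left(-3 + 1\right) = -2 - 2 = -4$)
$d = -34$ ($d = \left(-5\right) 6 - 4 = -30 - 4 = -34$)
$V{\left(l \right)} = -312$ ($V{\left(l \right)} = 8 \left(-5 - 34\right) = 8 \left(-39\right) = -312$)
$V{\left(-4 \right)} s{\left(-111,5 \right)} = \left(-312\right) 5 = -1560$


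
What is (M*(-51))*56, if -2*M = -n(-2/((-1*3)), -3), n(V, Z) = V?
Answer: -952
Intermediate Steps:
M = ⅓ (M = -(-1)*(-2/((-1*3)))/2 = -(-1)*(-2/(-3))/2 = -(-1)*(-2*(-⅓))/2 = -(-1)*2/(2*3) = -½*(-⅔) = ⅓ ≈ 0.33333)
(M*(-51))*56 = ((⅓)*(-51))*56 = -17*56 = -952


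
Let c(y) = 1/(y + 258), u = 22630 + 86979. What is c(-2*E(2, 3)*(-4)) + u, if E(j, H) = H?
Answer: 30909739/282 ≈ 1.0961e+5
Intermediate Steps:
u = 109609
c(y) = 1/(258 + y)
c(-2*E(2, 3)*(-4)) + u = 1/(258 - 2*3*(-4)) + 109609 = 1/(258 - 6*(-4)) + 109609 = 1/(258 + 24) + 109609 = 1/282 + 109609 = 30909739/282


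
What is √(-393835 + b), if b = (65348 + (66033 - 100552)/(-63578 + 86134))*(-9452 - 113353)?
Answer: I*√1020760069546809895/11278 ≈ 89584.0*I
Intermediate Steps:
b = -181009039968045/22556 (b = (65348 - 34519/22556)*(-122805) = (1473954969/22556)*(-122805) = -181009039968045/22556 ≈ -8.0249e+9)
√(-393835 + b) = √(-393835 - 181009039968045/22556) = √(-181017923310305/22556) = I*√1020760069546809895/11278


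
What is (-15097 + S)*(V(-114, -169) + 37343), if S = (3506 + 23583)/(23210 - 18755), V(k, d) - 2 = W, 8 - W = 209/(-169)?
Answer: -32647251659372/57915 ≈ -5.6371e+8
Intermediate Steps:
W = 1561/169 (W = 8 - 209/(-169) = 8 - 209*(-1)/169 = 8 - 1*(-209/169) = 8 + 209/169 = 1561/169 ≈ 9.2367)
V(k, d) = 1899/169 (V(k, d) = 2 + 1561/169 = 1899/169)
S = 27089/4455 ≈ 6.0806
(-15097 + S)*(V(-114, -169) + 37343) = (-15097 + 27089/4455)*(1899/169 + 37343) = -67230046/4455*6312866/169 = -32647251659372/57915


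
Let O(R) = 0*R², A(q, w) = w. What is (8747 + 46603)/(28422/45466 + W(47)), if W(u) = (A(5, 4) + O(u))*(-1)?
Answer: -1258271550/76721 ≈ -16401.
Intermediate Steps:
O(R) = 0
W(u) = -4 (W(u) = (4 + 0)*(-1) = 4*(-1) = -4)
(8747 + 46603)/(28422/45466 + W(47)) = (8747 + 46603)/(28422/45466 - 4) = 55350/(28422*(1/45466) - 4) = 55350/(14211/22733 - 4) = 55350/(-76721/22733) = 55350*(-22733/76721) = -1258271550/76721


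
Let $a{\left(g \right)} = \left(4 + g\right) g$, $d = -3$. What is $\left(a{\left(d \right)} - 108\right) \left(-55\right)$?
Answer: $6105$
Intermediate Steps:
$a{\left(g \right)} = g \left(4 + g\right)$
$\left(a{\left(d \right)} - 108\right) \left(-55\right) = \left(- 3 \left(4 - 3\right) - 108\right) \left(-55\right) = \left(\left(-3\right) 1 - 108\right) \left(-55\right) = \left(-3 - 108\right) \left(-55\right) = \left(-111\right) \left(-55\right) = 6105$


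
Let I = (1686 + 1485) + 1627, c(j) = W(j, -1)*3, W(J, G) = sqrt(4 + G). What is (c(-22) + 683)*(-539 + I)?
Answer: 2908897 + 12777*sqrt(3) ≈ 2.9310e+6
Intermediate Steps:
c(j) = 3*sqrt(3) (c(j) = sqrt(4 - 1)*3 = sqrt(3)*3 = 3*sqrt(3))
I = 4798 (I = 3171 + 1627 = 4798)
(c(-22) + 683)*(-539 + I) = (3*sqrt(3) + 683)*(-539 + 4798) = (683 + 3*sqrt(3))*4259 = 2908897 + 12777*sqrt(3)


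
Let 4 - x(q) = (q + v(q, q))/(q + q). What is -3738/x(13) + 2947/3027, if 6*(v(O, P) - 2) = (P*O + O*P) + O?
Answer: -588196385/184647 ≈ -3185.5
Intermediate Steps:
v(O, P) = 2 + O/6 + O*P/3 (v(O, P) = 2 + ((P*O + O*P) + O)/6 = 2 + ((O*P + O*P) + O)/6 = 2 + (2*O*P + O)/6 = 2 + (O + 2*O*P)/6 = 2 + (O/6 + O*P/3) = 2 + O/6 + O*P/3)
x(q) = 4 - (2 + q**2/3 + 7*q/6)/(2*q) (x(q) = 4 - (q + (2 + q/6 + q*q/3))/(q + q) = 4 - (q + (2 + q/6 + q**2/3))/(2*q) = 4 - (q + (2 + q**2/3 + q/6))*1/(2*q) = 4 - (2 + q**2/3 + 7*q/6)*1/(2*q) = 4 - (2 + q**2/3 + 7*q/6)/(2*q))
-3738/x(13) + 2947/3027 = -3738/(41/12 - 1/13 - 1/6*13) + 2947/3027 = -3738/(41/12 - 1*1/13 - 13/6) + 2947*(1/3027) = -3738/(41/12 - 1/13 - 13/6) + 2947/3027 = -3738/61/52 + 2947/3027 = -3738*52/61 + 2947/3027 = -194376/61 + 2947/3027 = -588196385/184647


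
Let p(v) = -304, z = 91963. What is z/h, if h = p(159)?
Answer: -91963/304 ≈ -302.51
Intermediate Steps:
h = -304
z/h = 91963/(-304) = 91963*(-1/304) = -91963/304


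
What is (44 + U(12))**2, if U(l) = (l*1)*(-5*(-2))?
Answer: 26896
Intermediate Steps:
U(l) = 10*l (U(l) = l*10 = 10*l)
(44 + U(12))**2 = (44 + 10*12)**2 = (44 + 120)**2 = 164**2 = 26896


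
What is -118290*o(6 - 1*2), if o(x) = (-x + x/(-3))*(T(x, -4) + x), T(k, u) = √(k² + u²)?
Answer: 2523520 + 2523520*√2 ≈ 6.0923e+6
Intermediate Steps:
o(x) = -4*x*(x + √(16 + x²))/3 (o(x) = (-x + x/(-3))*(√(x² + (-4)²) + x) = (-x + x*(-⅓))*(√(x² + 16) + x) = (-x - x/3)*(√(16 + x²) + x) = (-4*x/3)*(x + √(16 + x²)) = -4*x*(x + √(16 + x²))/3)
-118290*o(6 - 1*2) = -(-157720)*(6 - 1*2)*((6 - 1*2) + √(16 + (6 - 1*2)²)) = -(-157720)*(6 - 2)*((6 - 2) + √(16 + (6 - 2)²)) = -(-157720)*4*(4 + √(16 + 4²)) = -(-157720)*4*(4 + √(16 + 16)) = -(-157720)*4*(4 + √32) = -(-157720)*4*(4 + 4*√2) = -118290*(-64/3 - 64*√2/3) = 2523520 + 2523520*√2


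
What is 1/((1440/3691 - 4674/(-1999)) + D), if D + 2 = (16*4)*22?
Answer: 7378309/10394032748 ≈ 0.00070986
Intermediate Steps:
D = 1406 (D = -2 + (16*4)*22 = -2 + 64*22 = -2 + 1408 = 1406)
1/((1440/3691 - 4674/(-1999)) + D) = 1/((1440/3691 - 4674/(-1999)) + 1406) = 1/((1440*(1/3691) - 4674*(-1/1999)) + 1406) = 1/((1440/3691 + 4674/1999) + 1406) = 1/(20130294/7378309 + 1406) = 1/(10394032748/7378309) = 7378309/10394032748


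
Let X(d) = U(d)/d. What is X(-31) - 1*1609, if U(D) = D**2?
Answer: -1640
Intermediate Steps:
X(d) = d (X(d) = d**2/d = d)
X(-31) - 1*1609 = -31 - 1*1609 = -31 - 1609 = -1640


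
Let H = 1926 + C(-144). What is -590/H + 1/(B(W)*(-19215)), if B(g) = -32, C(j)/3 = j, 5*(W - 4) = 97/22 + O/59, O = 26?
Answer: -20154317/51035040 ≈ -0.39491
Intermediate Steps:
W = 6451/1298 (W = 4 + (97/22 + 26/59)/5 = 4 + (⅕)*(6295/1298) = 4 + 1259/1298 = 6451/1298 ≈ 4.9700)
C(j) = 3*j
H = 1494 (H = 1926 + 3*(-144) = 1926 - 432 = 1494)
-590/H + 1/(B(W)*(-19215)) = -590/1494 + 1/(-32*(-19215)) = -590*1/1494 - 1/32*(-1/19215) = -295/747 + 1/614880 = -20154317/51035040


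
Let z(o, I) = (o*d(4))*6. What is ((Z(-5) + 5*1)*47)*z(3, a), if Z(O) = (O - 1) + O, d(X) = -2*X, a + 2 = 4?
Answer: 40608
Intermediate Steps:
a = 2 (a = -2 + 4 = 2)
Z(O) = -1 + 2*O (Z(O) = (-1 + O) + O = -1 + 2*O)
z(o, I) = -48*o (z(o, I) = (o*(-2*4))*6 = (o*(-8))*6 = -8*o*6 = -48*o)
((Z(-5) + 5*1)*47)*z(3, a) = (((-1 + 2*(-5)) + 5*1)*47)*(-48*3) = (((-1 - 10) + 5)*47)*(-144) = ((-11 + 5)*47)*(-144) = -6*47*(-144) = -282*(-144) = 40608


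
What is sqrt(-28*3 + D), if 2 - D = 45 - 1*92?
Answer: I*sqrt(35) ≈ 5.9161*I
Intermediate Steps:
D = 49 (D = 2 - (45 - 1*92) = 2 - (45 - 92) = 2 - 1*(-47) = 2 + 47 = 49)
sqrt(-28*3 + D) = sqrt(-28*3 + 49) = sqrt(-84 + 49) = sqrt(-35) = I*sqrt(35)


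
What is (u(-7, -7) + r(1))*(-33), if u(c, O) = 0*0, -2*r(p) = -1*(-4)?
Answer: 66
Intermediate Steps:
r(p) = -2 (r(p) = -(-1)*(-4)/2 = -1/2*4 = -2)
u(c, O) = 0
(u(-7, -7) + r(1))*(-33) = (0 - 2)*(-33) = -2*(-33) = 66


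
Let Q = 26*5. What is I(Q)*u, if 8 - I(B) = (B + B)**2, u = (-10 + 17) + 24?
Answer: -2095352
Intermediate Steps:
Q = 130
u = 31 (u = 7 + 24 = 31)
I(B) = 8 - 4*B**2 (I(B) = 8 - (B + B)**2 = 8 - (2*B)**2 = 8 - 4*B**2)
I(Q)*u = (8 - 4*130**2)*31 = (8 - 4*16900)*31 = (8 - 67600)*31 = -67592*31 = -2095352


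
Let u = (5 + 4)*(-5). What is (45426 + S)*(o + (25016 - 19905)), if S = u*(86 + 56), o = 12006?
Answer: 668179212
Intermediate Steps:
u = -45 (u = 9*(-5) = -45)
S = -6390 (S = -45*(86 + 56) = -45*142 = -6390)
(45426 + S)*(o + (25016 - 19905)) = (45426 - 6390)*(12006 + (25016 - 19905)) = 39036*(12006 + 5111) = 39036*17117 = 668179212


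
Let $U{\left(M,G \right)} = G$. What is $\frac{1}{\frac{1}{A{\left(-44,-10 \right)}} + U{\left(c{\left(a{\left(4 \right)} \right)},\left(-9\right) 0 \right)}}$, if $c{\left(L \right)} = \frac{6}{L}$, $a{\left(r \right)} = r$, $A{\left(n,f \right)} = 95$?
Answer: $95$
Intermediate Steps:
$\frac{1}{\frac{1}{A{\left(-44,-10 \right)}} + U{\left(c{\left(a{\left(4 \right)} \right)},\left(-9\right) 0 \right)}} = \frac{1}{\frac{1}{95} - 0} = \frac{1}{\frac{1}{95} + 0} = \frac{1}{\frac{1}{95}} = 95$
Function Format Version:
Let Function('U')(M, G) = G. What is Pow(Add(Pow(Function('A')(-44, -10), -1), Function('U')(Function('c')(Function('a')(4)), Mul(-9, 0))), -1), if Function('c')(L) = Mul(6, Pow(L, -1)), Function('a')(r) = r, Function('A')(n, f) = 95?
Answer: 95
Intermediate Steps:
Pow(Add(Pow(Function('A')(-44, -10), -1), Function('U')(Function('c')(Function('a')(4)), Mul(-9, 0))), -1) = Pow(Add(Pow(95, -1), Mul(-9, 0)), -1) = Pow(Add(Rational(1, 95), 0), -1) = Pow(Rational(1, 95), -1) = 95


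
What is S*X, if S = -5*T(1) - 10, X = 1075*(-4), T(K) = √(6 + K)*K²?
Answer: 43000 + 21500*√7 ≈ 99884.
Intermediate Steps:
T(K) = K²*√(6 + K)
X = -4300
S = -10 - 5*√7 (S = -5*1²*√(6 + 1) - 10 = -5*√7 - 10 = -10 - 5*√7 ≈ -23.229)
S*X = (-10 - 5*√7)*(-4300) = 43000 + 21500*√7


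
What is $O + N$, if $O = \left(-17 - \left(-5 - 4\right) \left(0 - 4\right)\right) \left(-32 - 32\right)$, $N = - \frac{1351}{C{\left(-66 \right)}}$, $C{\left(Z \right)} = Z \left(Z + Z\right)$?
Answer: $\frac{29549753}{8712} \approx 3391.8$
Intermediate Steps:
$C{\left(Z \right)} = 2 Z^{2}$ ($C{\left(Z \right)} = Z 2 Z = 2 Z^{2}$)
$N = - \frac{1351}{8712}$ ($N = - \frac{1351}{2 \left(-66\right)^{2}} = - \frac{1351}{2 \cdot 4356} = - \frac{1351}{8712} \approx -0.15507$)
$O = 3392$ ($O = \left(-17 - - 9 \left(0 - 4\right)\right) \left(-64\right) = \left(-17 - \left(-9\right) \left(-4\right)\right) \left(-64\right) = \left(-17 - 36\right) \left(-64\right) = \left(-53\right) \left(-64\right) = 3392$)
$O + N = 3392 - \frac{1351}{8712} = \frac{29549753}{8712}$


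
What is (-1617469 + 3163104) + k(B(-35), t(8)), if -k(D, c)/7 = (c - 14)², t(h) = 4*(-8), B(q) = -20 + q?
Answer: 1530823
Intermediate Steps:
t(h) = -32
k(D, c) = -7*(-14 + c)² (k(D, c) = -7*(c - 14)² = -7*(-14 + c)²)
(-1617469 + 3163104) + k(B(-35), t(8)) = (-1617469 + 3163104) - 7*(-14 - 32)² = 1545635 - 7*(-46)² = 1545635 - 7*2116 = 1545635 - 14812 = 1530823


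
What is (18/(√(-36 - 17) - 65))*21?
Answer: -4095/713 - 63*I*√53/713 ≈ -5.7433 - 0.64326*I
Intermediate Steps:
(18/(√(-36 - 17) - 65))*21 = (18/(√(-53) - 65))*21 = (18/(I*√53 - 65))*21 = (18/(-65 + I*√53))*21 = 378/(-65 + I*√53)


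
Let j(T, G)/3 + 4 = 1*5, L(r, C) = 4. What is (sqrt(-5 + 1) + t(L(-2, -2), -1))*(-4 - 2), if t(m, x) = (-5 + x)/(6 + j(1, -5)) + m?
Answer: -20 - 12*I ≈ -20.0 - 12.0*I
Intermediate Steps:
j(T, G) = 3 (j(T, G) = -12 + 3*(1*5) = -12 + 3*5 = -12 + 15 = 3)
t(m, x) = -5/9 + m + x/9 (t(m, x) = (-5 + x)/(6 + 3) + m = (-5 + x)/9 + m = (-5 + x)*(1/9) + m = (-5/9 + x/9) + m = -5/9 + m + x/9)
(sqrt(-5 + 1) + t(L(-2, -2), -1))*(-4 - 2) = (sqrt(-5 + 1) + (-5/9 + 4 + (1/9)*(-1)))*(-4 - 2) = (sqrt(-4) + (-5/9 + 4 - 1/9))*(-6) = (2*I + 10/3)*(-6) = (10/3 + 2*I)*(-6) = -20 - 12*I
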